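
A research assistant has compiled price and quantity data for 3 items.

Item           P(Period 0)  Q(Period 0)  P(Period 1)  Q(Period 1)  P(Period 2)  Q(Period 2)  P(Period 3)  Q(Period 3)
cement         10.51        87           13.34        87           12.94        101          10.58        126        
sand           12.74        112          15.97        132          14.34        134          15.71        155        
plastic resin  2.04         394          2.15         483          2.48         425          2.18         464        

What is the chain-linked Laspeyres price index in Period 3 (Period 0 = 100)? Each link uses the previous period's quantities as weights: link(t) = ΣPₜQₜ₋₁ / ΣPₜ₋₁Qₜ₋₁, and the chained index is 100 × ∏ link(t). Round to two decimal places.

Link Period 0→Period 1:
ΣP(Period 1)Q(Period 0) = 13.34×87 + 15.97×112 + 2.15×394 = 1160.58 + 1788.64 + 847.1 = 3796.32
ΣP(Period 0)Q(Period 0) = 10.51×87 + 12.74×112 + 2.04×394 = 914.37 + 1426.88 + 803.76 = 3145.01
link = 3796.32/3145.01 = 1.207093
Link Period 1→Period 2:
ΣP(Period 2)Q(Period 1) = 12.94×87 + 14.34×132 + 2.48×483 = 1125.78 + 1892.88 + 1197.84 = 4216.5
ΣP(Period 1)Q(Period 1) = 13.34×87 + 15.97×132 + 2.15×483 = 1160.58 + 2108.04 + 1038.45 = 4307.07
link = 4216.5/4307.07 = 0.978972
Link Period 2→Period 3:
ΣP(Period 3)Q(Period 2) = 10.58×101 + 15.71×134 + 2.18×425 = 1068.58 + 2105.14 + 926.5 = 4100.22
ΣP(Period 2)Q(Period 2) = 12.94×101 + 14.34×134 + 2.48×425 = 1306.94 + 1921.56 + 1054 = 4282.5
link = 4100.22/4282.5 = 0.957436
Chained index = 100 × 1.207093 × 0.978972 × 0.957436 = 113.1412

113.14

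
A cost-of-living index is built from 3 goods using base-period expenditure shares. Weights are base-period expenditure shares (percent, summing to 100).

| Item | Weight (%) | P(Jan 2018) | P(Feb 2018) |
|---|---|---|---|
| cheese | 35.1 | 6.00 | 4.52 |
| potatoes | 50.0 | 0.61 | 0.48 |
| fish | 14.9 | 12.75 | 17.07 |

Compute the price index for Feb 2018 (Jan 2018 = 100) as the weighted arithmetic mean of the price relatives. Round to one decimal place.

85.7

cheese: 35.1 × (4.52/6.00) = 35.1 × 0.753333 = 26.4420
potatoes: 50.0 × (0.48/0.61) = 50.0 × 0.786885 = 39.3443
fish: 14.9 × (17.07/12.75) = 14.9 × 1.338824 = 19.9485
Index = Σ wᵢ·(p₁ᵢ/p₀ᵢ) = 26.4420 + 39.3443 + 19.9485 = 85.7347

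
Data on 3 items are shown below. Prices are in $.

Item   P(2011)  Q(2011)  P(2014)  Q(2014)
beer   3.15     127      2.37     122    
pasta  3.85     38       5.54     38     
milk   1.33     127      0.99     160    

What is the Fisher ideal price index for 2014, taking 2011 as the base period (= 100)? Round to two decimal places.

Laspeyres component (base-period weights):
ΣP(2014)Q(2011) = 2.37×127 + 5.54×38 + 0.99×127 = 300.99 + 210.52 + 125.73 = 637.24
ΣP(2011)Q(2011) = 3.15×127 + 3.85×38 + 1.33×127 = 400.05 + 146.3 + 168.91 = 715.26
L = 637.24 / 715.26 × 100 = 89.0921
Paasche component (current-period weights):
ΣP(2014)Q(2014) = 2.37×122 + 5.54×38 + 0.99×160 = 289.14 + 210.52 + 158.4 = 658.06
ΣP(2011)Q(2014) = 3.15×122 + 3.85×38 + 1.33×160 = 384.3 + 146.3 + 212.8 = 743.4
P = 658.06 / 743.4 × 100 = 88.5203
Fisher = √(L × P) = √(89.0921 × 88.5203) = 88.8057

88.81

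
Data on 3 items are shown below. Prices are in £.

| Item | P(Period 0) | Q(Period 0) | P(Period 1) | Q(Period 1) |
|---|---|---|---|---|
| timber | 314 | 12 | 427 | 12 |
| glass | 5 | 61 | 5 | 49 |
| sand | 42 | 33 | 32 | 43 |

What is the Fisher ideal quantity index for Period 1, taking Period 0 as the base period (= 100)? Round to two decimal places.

105.29

Laspeyres component (base-period weights):
ΣP(Period 0)Q(Period 1) = 314×12 + 5×49 + 42×43 = 3768 + 245 + 1806 = 5819
ΣP(Period 0)Q(Period 0) = 314×12 + 5×61 + 42×33 = 3768 + 305 + 1386 = 5459
L = 5819 / 5459 × 100 = 106.5946
Paasche component (current-period weights):
ΣP(Period 1)Q(Period 1) = 427×12 + 5×49 + 32×43 = 5124 + 245 + 1376 = 6745
ΣP(Period 1)Q(Period 0) = 427×12 + 5×61 + 32×33 = 5124 + 305 + 1056 = 6485
P = 6745 / 6485 × 100 = 104.0093
Fisher = √(L × P) = √(106.5946 × 104.0093) = 105.2940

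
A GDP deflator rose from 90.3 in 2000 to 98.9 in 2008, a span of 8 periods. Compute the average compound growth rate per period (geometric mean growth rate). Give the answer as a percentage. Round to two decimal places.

Growth factor = (98.9/90.3)^(1/8) = (1.095238)^(1/8) = 1.011436
Growth rate = 1.011436 − 1 = 0.011436 = 1.1436%

1.14%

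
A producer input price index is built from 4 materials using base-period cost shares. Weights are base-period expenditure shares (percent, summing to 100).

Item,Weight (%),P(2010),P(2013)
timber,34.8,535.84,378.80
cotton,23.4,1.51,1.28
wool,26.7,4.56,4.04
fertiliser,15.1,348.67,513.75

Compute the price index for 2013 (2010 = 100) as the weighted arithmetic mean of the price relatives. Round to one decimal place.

timber: 34.8 × (378.80/535.84) = 34.8 × 0.706927 = 24.6011
cotton: 23.4 × (1.28/1.51) = 23.4 × 0.847682 = 19.8358
wool: 26.7 × (4.04/4.56) = 26.7 × 0.885965 = 23.6553
fertiliser: 15.1 × (513.75/348.67) = 15.1 × 1.473456 = 22.2492
Index = Σ wᵢ·(p₁ᵢ/p₀ᵢ) = 24.6011 + 19.8358 + 23.6553 + 22.2492 = 90.3413

90.3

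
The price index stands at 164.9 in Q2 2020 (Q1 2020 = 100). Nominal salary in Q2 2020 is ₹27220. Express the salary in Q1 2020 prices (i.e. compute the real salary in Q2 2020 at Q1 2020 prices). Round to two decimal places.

Real = Nominal ÷ (Index/100) = 27220 ÷ (164.9/100)
     = 27220 ÷ 1.649 = 16506.9739

16506.97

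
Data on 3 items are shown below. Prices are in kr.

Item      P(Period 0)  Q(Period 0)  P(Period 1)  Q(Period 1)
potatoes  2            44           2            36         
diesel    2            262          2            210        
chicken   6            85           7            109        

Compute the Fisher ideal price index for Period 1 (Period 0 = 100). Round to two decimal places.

Laspeyres component (base-period weights):
ΣP(Period 1)Q(Period 0) = 2×44 + 2×262 + 7×85 = 88 + 524 + 595 = 1207
ΣP(Period 0)Q(Period 0) = 2×44 + 2×262 + 6×85 = 88 + 524 + 510 = 1122
L = 1207 / 1122 × 100 = 107.5758
Paasche component (current-period weights):
ΣP(Period 1)Q(Period 1) = 2×36 + 2×210 + 7×109 = 72 + 420 + 763 = 1255
ΣP(Period 0)Q(Period 1) = 2×36 + 2×210 + 6×109 = 72 + 420 + 654 = 1146
P = 1255 / 1146 × 100 = 109.5113
Fisher = √(L × P) = √(107.5758 × 109.5113) = 108.5392

108.54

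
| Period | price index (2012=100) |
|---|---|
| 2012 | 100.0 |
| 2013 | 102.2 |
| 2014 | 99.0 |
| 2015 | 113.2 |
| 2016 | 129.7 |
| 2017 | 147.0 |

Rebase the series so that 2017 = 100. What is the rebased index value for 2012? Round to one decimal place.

Rebased(2012) = 100.0 / 147.0 × 100 = 68.0272

68.0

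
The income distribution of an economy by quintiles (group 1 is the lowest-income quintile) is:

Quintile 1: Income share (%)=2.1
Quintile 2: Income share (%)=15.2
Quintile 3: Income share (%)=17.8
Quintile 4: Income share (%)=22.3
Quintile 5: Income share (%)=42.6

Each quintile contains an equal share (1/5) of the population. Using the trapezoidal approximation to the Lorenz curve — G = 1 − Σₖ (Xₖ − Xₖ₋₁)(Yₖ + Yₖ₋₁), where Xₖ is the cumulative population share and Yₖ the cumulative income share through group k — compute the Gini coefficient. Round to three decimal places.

0.352

Cumulative income shares Yₖ: 0.0210, 0.1730, 0.3510, 0.5740, 1.0000
Σ (Xₖ−Xₖ₋₁)(Yₖ+Yₖ₋₁) = (1/5)(0.0210+0.0000) + (1/5)(0.1730+0.0210) + (1/5)(0.3510+0.1730) + (1/5)(0.5740+0.3510) + (1/5)(1.0000+0.5740)
  = 0.0042 + 0.0388 + 0.1048 + 0.1850 + 0.3148 = 0.6476
G = 1 − 0.6476 = 0.3524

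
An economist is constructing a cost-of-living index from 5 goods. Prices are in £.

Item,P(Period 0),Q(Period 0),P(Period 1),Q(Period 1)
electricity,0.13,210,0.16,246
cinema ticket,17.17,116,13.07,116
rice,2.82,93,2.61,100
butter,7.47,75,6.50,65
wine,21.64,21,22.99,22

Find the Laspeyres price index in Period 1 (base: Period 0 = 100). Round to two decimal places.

Laspeyres price index uses base-period quantities as weights.
ΣP(Period 1)·Q(Period 0) = 0.16×210 + 13.07×116 + 2.61×93 + 6.50×75 + 22.99×21 = 33.6 + 1516.12 + 242.73 + 487.5 + 482.79 = 2762.74
ΣP(Period 0)·Q(Period 0) = 0.13×210 + 17.17×116 + 2.82×93 + 7.47×75 + 21.64×21 = 27.3 + 1991.72 + 262.26 + 560.25 + 454.44 = 3295.97
Index = 2762.74 / 3295.97 × 100 = 83.8218

83.82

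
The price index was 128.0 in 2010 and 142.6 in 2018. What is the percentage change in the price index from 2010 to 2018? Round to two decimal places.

Change = (142.6 − 128.0) / 128.0 × 100
       = 14.6 / 128.0 × 100 = 11.4062%

11.41%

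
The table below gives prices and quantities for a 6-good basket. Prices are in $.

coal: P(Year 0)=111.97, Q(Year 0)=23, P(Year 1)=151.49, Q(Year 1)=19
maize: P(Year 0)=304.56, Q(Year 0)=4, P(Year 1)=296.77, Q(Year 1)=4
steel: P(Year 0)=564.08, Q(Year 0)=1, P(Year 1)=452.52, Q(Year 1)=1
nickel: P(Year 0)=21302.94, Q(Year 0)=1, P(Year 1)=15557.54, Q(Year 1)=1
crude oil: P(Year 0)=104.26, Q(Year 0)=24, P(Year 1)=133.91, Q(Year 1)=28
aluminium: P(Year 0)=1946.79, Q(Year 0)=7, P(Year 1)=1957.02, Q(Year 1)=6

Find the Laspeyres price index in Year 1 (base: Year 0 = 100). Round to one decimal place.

90.0

Laspeyres price index uses base-period quantities as weights.
ΣP(Year 1)·Q(Year 0) = 151.49×23 + 296.77×4 + 452.52×1 + 15557.54×1 + 133.91×24 + 1957.02×7 = 3484.27 + 1187.08 + 452.52 + 15557.54 + 3213.84 + 13699.14 = 37594.39
ΣP(Year 0)·Q(Year 0) = 111.97×23 + 304.56×4 + 564.08×1 + 21302.94×1 + 104.26×24 + 1946.79×7 = 2575.31 + 1218.24 + 564.08 + 21302.94 + 2502.24 + 13627.53 = 41790.34
Index = 37594.39 / 41790.34 × 100 = 89.9595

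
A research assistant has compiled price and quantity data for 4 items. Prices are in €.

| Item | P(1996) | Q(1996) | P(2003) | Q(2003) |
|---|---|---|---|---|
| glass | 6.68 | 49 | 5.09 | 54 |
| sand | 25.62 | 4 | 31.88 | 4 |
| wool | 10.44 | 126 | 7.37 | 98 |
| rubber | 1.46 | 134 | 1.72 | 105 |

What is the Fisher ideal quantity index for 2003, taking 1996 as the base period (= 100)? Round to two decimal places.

84.73

Laspeyres component (base-period weights):
ΣP(1996)Q(2003) = 6.68×54 + 25.62×4 + 10.44×98 + 1.46×105 = 360.72 + 102.48 + 1023.12 + 153.3 = 1639.62
ΣP(1996)Q(1996) = 6.68×49 + 25.62×4 + 10.44×126 + 1.46×134 = 327.32 + 102.48 + 1315.44 + 195.64 = 1940.88
L = 1639.62 / 1940.88 × 100 = 84.4782
Paasche component (current-period weights):
ΣP(2003)Q(2003) = 5.09×54 + 31.88×4 + 7.37×98 + 1.72×105 = 274.86 + 127.52 + 722.26 + 180.6 = 1305.24
ΣP(2003)Q(1996) = 5.09×49 + 31.88×4 + 7.37×126 + 1.72×134 = 249.41 + 127.52 + 928.62 + 230.48 = 1536.03
P = 1305.24 / 1536.03 × 100 = 84.9749
Fisher = √(L × P) = √(84.4782 × 84.9749) = 84.7262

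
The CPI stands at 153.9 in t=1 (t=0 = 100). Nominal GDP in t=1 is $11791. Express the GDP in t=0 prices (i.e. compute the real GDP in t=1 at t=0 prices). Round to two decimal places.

Real = Nominal ÷ (Index/100) = 11791 ÷ (153.9/100)
     = 11791 ÷ 1.539 = 7661.4685

7661.47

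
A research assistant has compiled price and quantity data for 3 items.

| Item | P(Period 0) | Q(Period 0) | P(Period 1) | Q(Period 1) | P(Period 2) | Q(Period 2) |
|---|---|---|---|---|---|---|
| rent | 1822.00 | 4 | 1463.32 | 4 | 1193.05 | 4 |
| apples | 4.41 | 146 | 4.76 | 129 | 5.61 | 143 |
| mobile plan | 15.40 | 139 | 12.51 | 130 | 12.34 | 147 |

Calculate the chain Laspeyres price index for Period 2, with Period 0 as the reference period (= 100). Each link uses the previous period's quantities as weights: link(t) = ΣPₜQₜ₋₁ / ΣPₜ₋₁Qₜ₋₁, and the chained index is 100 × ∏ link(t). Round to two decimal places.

Link Period 0→Period 1:
ΣP(Period 1)Q(Period 0) = 1463.32×4 + 4.76×146 + 12.51×139 = 5853.28 + 694.96 + 1738.89 = 8287.13
ΣP(Period 0)Q(Period 0) = 1822.00×4 + 4.41×146 + 15.40×139 = 7288 + 643.86 + 2140.6 = 10072.46
link = 8287.13/10072.46 = 0.822751
Link Period 1→Period 2:
ΣP(Period 2)Q(Period 1) = 1193.05×4 + 5.61×129 + 12.34×130 = 4772.2 + 723.69 + 1604.2 = 7100.09
ΣP(Period 1)Q(Period 1) = 1463.32×4 + 4.76×129 + 12.51×130 = 5853.28 + 614.04 + 1626.3 = 8093.62
link = 7100.09/8093.62 = 0.877245
Chained index = 100 × 0.822751 × 0.877245 = 72.1755

72.18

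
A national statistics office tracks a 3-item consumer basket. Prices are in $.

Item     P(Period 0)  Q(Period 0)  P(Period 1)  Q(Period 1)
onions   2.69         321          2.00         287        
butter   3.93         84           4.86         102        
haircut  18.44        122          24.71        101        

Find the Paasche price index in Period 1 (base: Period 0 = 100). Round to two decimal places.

Paasche price index uses current-period quantities as weights.
ΣP(Period 1)·Q(Period 1) = 2.00×287 + 4.86×102 + 24.71×101 = 574 + 495.72 + 2495.71 = 3565.43
ΣP(Period 0)·Q(Period 1) = 2.69×287 + 3.93×102 + 18.44×101 = 772.03 + 400.86 + 1862.44 = 3035.33
Index = 3565.43 / 3035.33 × 100 = 117.4643

117.46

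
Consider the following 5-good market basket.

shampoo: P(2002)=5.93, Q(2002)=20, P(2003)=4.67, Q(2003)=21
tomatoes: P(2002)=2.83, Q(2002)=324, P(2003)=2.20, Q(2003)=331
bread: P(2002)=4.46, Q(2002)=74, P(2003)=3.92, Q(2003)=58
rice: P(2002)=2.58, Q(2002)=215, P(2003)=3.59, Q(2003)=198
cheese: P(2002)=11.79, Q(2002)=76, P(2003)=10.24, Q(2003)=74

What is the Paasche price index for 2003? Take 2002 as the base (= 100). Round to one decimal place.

93.3

Paasche price index uses current-period quantities as weights.
ΣP(2003)·Q(2003) = 4.67×21 + 2.20×331 + 3.92×58 + 3.59×198 + 10.24×74 = 98.07 + 728.2 + 227.36 + 710.82 + 757.76 = 2522.21
ΣP(2002)·Q(2003) = 5.93×21 + 2.83×331 + 4.46×58 + 2.58×198 + 11.79×74 = 124.53 + 936.73 + 258.68 + 510.84 + 872.46 = 2703.24
Index = 2522.21 / 2703.24 × 100 = 93.3032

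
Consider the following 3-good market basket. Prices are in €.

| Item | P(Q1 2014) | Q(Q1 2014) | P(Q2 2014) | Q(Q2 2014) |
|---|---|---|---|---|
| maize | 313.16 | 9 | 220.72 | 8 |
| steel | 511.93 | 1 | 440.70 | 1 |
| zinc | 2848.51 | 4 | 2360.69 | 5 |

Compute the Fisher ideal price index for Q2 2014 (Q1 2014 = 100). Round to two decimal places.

Laspeyres component (base-period weights):
ΣP(Q2 2014)Q(Q1 2014) = 220.72×9 + 440.70×1 + 2360.69×4 = 1986.48 + 440.7 + 9442.76 = 11869.94
ΣP(Q1 2014)Q(Q1 2014) = 313.16×9 + 511.93×1 + 2848.51×4 = 2818.44 + 511.93 + 11394.04 = 14724.41
L = 11869.94 / 14724.41 × 100 = 80.6140
Paasche component (current-period weights):
ΣP(Q2 2014)Q(Q2 2014) = 220.72×8 + 440.70×1 + 2360.69×5 = 1765.76 + 440.7 + 11803.45 = 14009.91
ΣP(Q1 2014)Q(Q2 2014) = 313.16×8 + 511.93×1 + 2848.51×5 = 2505.28 + 511.93 + 14242.55 = 17259.76
P = 14009.91 / 17259.76 × 100 = 81.1709
Fisher = √(L × P) = √(80.6140 × 81.1709) = 80.8920

80.89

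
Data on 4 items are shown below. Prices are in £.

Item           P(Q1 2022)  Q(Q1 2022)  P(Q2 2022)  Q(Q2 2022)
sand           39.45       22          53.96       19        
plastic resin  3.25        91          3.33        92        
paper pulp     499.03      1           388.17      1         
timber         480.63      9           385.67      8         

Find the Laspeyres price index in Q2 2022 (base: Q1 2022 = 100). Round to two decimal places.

89.33

Laspeyres price index uses base-period quantities as weights.
ΣP(Q2 2022)·Q(Q1 2022) = 53.96×22 + 3.33×91 + 388.17×1 + 385.67×9 = 1187.12 + 303.03 + 388.17 + 3471.03 = 5349.35
ΣP(Q1 2022)·Q(Q1 2022) = 39.45×22 + 3.25×91 + 499.03×1 + 480.63×9 = 867.9 + 295.75 + 499.03 + 4325.67 = 5988.35
Index = 5349.35 / 5988.35 × 100 = 89.3293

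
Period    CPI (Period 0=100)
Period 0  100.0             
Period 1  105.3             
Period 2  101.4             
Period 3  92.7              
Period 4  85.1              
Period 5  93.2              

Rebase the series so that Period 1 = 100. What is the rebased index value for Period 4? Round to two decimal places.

Rebased(Period 4) = 85.1 / 105.3 × 100 = 80.8167

80.82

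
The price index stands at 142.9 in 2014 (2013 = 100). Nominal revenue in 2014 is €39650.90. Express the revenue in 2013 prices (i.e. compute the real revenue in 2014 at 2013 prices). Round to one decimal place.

Real = Nominal ÷ (Index/100) = 39650.90 ÷ (142.9/100)
     = 39650.90 ÷ 1.429 = 27747.3058

27747.3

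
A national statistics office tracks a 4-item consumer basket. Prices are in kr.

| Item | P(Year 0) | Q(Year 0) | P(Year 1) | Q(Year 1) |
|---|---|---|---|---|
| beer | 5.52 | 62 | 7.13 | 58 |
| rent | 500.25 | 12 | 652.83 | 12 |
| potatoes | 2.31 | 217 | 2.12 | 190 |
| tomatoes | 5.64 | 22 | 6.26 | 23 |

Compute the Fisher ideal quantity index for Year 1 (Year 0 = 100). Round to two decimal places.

98.99

Laspeyres component (base-period weights):
ΣP(Year 0)Q(Year 1) = 5.52×58 + 500.25×12 + 2.31×190 + 5.64×23 = 320.16 + 6003 + 438.9 + 129.72 = 6891.78
ΣP(Year 0)Q(Year 0) = 5.52×62 + 500.25×12 + 2.31×217 + 5.64×22 = 342.24 + 6003 + 501.27 + 124.08 = 6970.59
L = 6891.78 / 6970.59 × 100 = 98.8694
Paasche component (current-period weights):
ΣP(Year 1)Q(Year 1) = 7.13×58 + 652.83×12 + 2.12×190 + 6.26×23 = 413.54 + 7833.96 + 402.8 + 143.98 = 8794.28
ΣP(Year 1)Q(Year 0) = 7.13×62 + 652.83×12 + 2.12×217 + 6.26×22 = 442.06 + 7833.96 + 460.04 + 137.72 = 8873.78
P = 8794.28 / 8873.78 × 100 = 99.1041
Fisher = √(L × P) = √(98.8694 × 99.1041) = 98.9867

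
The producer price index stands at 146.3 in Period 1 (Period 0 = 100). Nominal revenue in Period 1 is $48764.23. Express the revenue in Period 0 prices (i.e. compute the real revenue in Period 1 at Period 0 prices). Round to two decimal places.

Real = Nominal ÷ (Index/100) = 48764.23 ÷ (146.3/100)
     = 48764.23 ÷ 1.463 = 33331.6678

33331.67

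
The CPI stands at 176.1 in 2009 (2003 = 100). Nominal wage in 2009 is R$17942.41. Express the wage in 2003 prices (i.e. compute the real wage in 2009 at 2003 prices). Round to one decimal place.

Real = Nominal ÷ (Index/100) = 17942.41 ÷ (176.1/100)
     = 17942.41 ÷ 1.761 = 10188.7621

10188.8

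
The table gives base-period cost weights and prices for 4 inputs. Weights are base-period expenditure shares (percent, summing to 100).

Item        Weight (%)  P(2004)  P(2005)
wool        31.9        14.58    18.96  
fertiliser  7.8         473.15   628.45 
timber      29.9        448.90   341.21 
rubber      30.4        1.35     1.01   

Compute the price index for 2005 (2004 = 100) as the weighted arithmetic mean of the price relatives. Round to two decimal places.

97.31

wool: 31.9 × (18.96/14.58) = 31.9 × 1.300412 = 41.4831
fertiliser: 7.8 × (628.45/473.15) = 7.8 × 1.328226 = 10.3602
timber: 29.9 × (341.21/448.90) = 29.9 × 0.760102 = 22.7271
rubber: 30.4 × (1.01/1.35) = 30.4 × 0.748148 = 22.7437
Index = Σ wᵢ·(p₁ᵢ/p₀ᵢ) = 41.4831 + 10.3602 + 22.7271 + 22.7437 = 97.3141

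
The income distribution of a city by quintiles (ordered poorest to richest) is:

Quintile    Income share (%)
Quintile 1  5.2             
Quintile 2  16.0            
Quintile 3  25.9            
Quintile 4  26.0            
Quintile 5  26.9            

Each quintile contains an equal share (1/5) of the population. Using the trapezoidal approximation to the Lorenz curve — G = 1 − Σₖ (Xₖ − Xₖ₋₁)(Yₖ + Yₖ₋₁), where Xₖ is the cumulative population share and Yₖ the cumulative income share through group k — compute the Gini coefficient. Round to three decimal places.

0.214

Cumulative income shares Yₖ: 0.0520, 0.2120, 0.4710, 0.7310, 1.0000
Σ (Xₖ−Xₖ₋₁)(Yₖ+Yₖ₋₁) = (1/5)(0.0520+0.0000) + (1/5)(0.2120+0.0520) + (1/5)(0.4710+0.2120) + (1/5)(0.7310+0.4710) + (1/5)(1.0000+0.7310)
  = 0.0104 + 0.0528 + 0.1366 + 0.2404 + 0.3462 = 0.7864
G = 1 − 0.7864 = 0.2136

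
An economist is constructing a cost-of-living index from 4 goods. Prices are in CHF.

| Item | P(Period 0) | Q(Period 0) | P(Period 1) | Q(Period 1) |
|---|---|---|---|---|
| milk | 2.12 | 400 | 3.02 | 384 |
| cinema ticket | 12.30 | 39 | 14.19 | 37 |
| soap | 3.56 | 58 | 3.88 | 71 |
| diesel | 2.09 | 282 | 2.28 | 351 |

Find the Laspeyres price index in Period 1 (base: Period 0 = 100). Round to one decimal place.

Laspeyres price index uses base-period quantities as weights.
ΣP(Period 1)·Q(Period 0) = 3.02×400 + 14.19×39 + 3.88×58 + 2.28×282 = 1208 + 553.41 + 225.04 + 642.96 = 2629.41
ΣP(Period 0)·Q(Period 0) = 2.12×400 + 12.30×39 + 3.56×58 + 2.09×282 = 848 + 479.7 + 206.48 + 589.38 = 2123.56
Index = 2629.41 / 2123.56 × 100 = 123.8208

123.8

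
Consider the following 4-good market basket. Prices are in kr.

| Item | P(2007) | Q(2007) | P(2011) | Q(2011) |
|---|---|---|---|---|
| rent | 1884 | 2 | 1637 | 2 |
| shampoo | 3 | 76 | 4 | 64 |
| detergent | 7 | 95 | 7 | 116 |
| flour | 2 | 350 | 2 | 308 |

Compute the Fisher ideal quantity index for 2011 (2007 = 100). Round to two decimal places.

100.40

Laspeyres component (base-period weights):
ΣP(2007)Q(2011) = 1884×2 + 3×64 + 7×116 + 2×308 = 3768 + 192 + 812 + 616 = 5388
ΣP(2007)Q(2007) = 1884×2 + 3×76 + 7×95 + 2×350 = 3768 + 228 + 665 + 700 = 5361
L = 5388 / 5361 × 100 = 100.5036
Paasche component (current-period weights):
ΣP(2011)Q(2011) = 1637×2 + 4×64 + 7×116 + 2×308 = 3274 + 256 + 812 + 616 = 4958
ΣP(2011)Q(2007) = 1637×2 + 4×76 + 7×95 + 2×350 = 3274 + 304 + 665 + 700 = 4943
P = 4958 / 4943 × 100 = 100.3035
Fisher = √(L × P) = √(100.5036 × 100.3035) = 100.4035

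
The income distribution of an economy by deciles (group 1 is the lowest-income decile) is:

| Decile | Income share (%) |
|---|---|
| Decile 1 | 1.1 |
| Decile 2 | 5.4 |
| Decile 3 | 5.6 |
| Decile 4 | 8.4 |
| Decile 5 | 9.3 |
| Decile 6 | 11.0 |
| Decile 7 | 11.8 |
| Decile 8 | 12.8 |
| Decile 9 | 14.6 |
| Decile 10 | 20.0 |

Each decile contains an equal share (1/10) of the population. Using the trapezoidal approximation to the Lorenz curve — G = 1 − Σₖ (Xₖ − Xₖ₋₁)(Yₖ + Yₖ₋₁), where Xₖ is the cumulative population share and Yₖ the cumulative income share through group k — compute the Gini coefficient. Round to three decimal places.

0.282

Cumulative income shares Yₖ: 0.0110, 0.0650, 0.1210, 0.2050, 0.2980, 0.4080, 0.5260, 0.6540, 0.8000, 1.0000
Σ (Xₖ−Xₖ₋₁)(Yₖ+Yₖ₋₁) = (1/10)(0.0110+0.0000) + (1/10)(0.0650+0.0110) + (1/10)(0.1210+0.0650) + (1/10)(0.2050+0.1210) + (1/10)(0.2980+0.2050) + (1/10)(0.4080+0.2980) + (1/10)(0.5260+0.4080) + (1/10)(0.6540+0.5260) + (1/10)(0.8000+0.6540) + (1/10)(1.0000+0.8000)
  = 0.0011 + 0.0076 + 0.0186 + 0.0326 + 0.0503 + 0.0706 + 0.0934 + 0.1180 + 0.1454 + 0.1800 = 0.7176
G = 1 − 0.7176 = 0.2824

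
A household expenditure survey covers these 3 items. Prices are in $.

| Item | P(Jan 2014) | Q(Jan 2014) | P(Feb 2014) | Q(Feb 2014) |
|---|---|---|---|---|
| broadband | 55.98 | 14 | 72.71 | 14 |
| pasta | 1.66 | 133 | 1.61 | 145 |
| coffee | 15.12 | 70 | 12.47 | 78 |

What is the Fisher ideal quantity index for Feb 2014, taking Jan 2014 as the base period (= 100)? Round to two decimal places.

106.24

Laspeyres component (base-period weights):
ΣP(Jan 2014)Q(Feb 2014) = 55.98×14 + 1.66×145 + 15.12×78 = 783.72 + 240.7 + 1179.36 = 2203.78
ΣP(Jan 2014)Q(Jan 2014) = 55.98×14 + 1.66×133 + 15.12×70 = 783.72 + 220.78 + 1058.4 = 2062.9
L = 2203.78 / 2062.9 × 100 = 106.8292
Paasche component (current-period weights):
ΣP(Feb 2014)Q(Feb 2014) = 72.71×14 + 1.61×145 + 12.47×78 = 1017.94 + 233.45 + 972.66 = 2224.05
ΣP(Feb 2014)Q(Jan 2014) = 72.71×14 + 1.61×133 + 12.47×70 = 1017.94 + 214.13 + 872.9 = 2104.97
P = 2224.05 / 2104.97 × 100 = 105.6571
Fisher = √(L × P) = √(106.8292 × 105.6571) = 106.2415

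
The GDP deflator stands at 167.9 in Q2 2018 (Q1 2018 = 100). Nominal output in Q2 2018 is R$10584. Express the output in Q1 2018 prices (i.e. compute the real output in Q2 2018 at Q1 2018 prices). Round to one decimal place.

Real = Nominal ÷ (Index/100) = 10584 ÷ (167.9/100)
     = 10584 ÷ 1.679 = 6303.7522

6303.8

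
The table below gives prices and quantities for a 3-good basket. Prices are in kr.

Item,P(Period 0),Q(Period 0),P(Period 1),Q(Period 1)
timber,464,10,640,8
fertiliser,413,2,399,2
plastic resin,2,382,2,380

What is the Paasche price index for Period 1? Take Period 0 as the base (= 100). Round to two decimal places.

Paasche price index uses current-period quantities as weights.
ΣP(Period 1)·Q(Period 1) = 640×8 + 399×2 + 2×380 = 5120 + 798 + 760 = 6678
ΣP(Period 0)·Q(Period 1) = 464×8 + 413×2 + 2×380 = 3712 + 826 + 760 = 5298
Index = 6678 / 5298 × 100 = 126.0476

126.05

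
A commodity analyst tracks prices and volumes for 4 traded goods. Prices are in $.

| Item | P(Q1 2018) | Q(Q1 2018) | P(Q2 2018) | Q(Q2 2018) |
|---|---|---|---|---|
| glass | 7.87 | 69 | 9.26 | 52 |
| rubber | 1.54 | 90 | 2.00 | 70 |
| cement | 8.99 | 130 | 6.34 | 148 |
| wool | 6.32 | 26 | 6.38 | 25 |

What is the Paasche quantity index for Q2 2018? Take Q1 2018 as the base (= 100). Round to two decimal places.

95.04

Paasche quantity index uses current-period prices as weights.
ΣP(Q2 2018)·Q(Q2 2018) = 9.26×52 + 2.00×70 + 6.34×148 + 6.38×25 = 481.52 + 140 + 938.32 + 159.5 = 1719.34
ΣP(Q2 2018)·Q(Q1 2018) = 9.26×69 + 2.00×90 + 6.34×130 + 6.38×26 = 638.94 + 180 + 824.2 + 165.88 = 1809.02
Index = 1719.34 / 1809.02 × 100 = 95.0426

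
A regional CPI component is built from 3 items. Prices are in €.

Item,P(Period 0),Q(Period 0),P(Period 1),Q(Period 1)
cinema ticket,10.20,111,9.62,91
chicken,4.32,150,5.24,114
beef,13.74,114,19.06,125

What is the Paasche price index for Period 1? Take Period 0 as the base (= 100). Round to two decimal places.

122.85

Paasche price index uses current-period quantities as weights.
ΣP(Period 1)·Q(Period 1) = 9.62×91 + 5.24×114 + 19.06×125 = 875.42 + 597.36 + 2382.5 = 3855.28
ΣP(Period 0)·Q(Period 1) = 10.20×91 + 4.32×114 + 13.74×125 = 928.2 + 492.48 + 1717.5 = 3138.18
Index = 3855.28 / 3138.18 × 100 = 122.8508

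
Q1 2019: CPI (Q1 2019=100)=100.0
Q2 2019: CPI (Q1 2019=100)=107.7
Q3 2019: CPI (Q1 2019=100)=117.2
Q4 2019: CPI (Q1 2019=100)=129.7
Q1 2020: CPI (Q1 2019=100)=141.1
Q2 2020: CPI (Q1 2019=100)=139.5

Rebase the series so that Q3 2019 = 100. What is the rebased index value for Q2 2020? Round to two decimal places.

119.03

Rebased(Q2 2020) = 139.5 / 117.2 × 100 = 119.0273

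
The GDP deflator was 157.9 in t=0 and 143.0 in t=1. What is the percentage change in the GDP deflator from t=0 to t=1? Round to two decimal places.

-9.44%

Change = (143.0 − 157.9) / 157.9 × 100
       = -14.9 / 157.9 × 100 = -9.4364%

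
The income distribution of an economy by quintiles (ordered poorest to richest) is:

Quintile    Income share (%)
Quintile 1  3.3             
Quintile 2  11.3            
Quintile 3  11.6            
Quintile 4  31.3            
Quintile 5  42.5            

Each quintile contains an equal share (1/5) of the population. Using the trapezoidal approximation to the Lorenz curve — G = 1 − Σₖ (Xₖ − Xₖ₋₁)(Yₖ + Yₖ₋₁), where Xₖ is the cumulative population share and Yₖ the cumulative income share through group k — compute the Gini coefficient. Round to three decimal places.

Cumulative income shares Yₖ: 0.0330, 0.1460, 0.2620, 0.5750, 1.0000
Σ (Xₖ−Xₖ₋₁)(Yₖ+Yₖ₋₁) = (1/5)(0.0330+0.0000) + (1/5)(0.1460+0.0330) + (1/5)(0.2620+0.1460) + (1/5)(0.5750+0.2620) + (1/5)(1.0000+0.5750)
  = 0.0066 + 0.0358 + 0.0816 + 0.1674 + 0.3150 = 0.6064
G = 1 − 0.6064 = 0.3936

0.394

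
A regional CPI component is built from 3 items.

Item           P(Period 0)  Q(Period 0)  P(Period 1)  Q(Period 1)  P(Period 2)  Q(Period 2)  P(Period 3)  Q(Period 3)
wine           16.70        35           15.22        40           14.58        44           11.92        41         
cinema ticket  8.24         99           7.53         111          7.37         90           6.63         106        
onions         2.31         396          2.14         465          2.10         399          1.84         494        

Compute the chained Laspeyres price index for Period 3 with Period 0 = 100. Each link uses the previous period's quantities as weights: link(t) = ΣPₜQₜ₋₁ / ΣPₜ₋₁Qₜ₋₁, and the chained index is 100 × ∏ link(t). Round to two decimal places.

Link Period 0→Period 1:
ΣP(Period 1)Q(Period 0) = 15.22×35 + 7.53×99 + 2.14×396 = 532.7 + 745.47 + 847.44 = 2125.61
ΣP(Period 0)Q(Period 0) = 16.70×35 + 8.24×99 + 2.31×396 = 584.5 + 815.76 + 914.76 = 2315.02
link = 2125.61/2315.02 = 0.918182
Link Period 1→Period 2:
ΣP(Period 2)Q(Period 1) = 14.58×40 + 7.37×111 + 2.10×465 = 583.2 + 818.07 + 976.5 = 2377.77
ΣP(Period 1)Q(Period 1) = 15.22×40 + 7.53×111 + 2.14×465 = 608.8 + 835.83 + 995.1 = 2439.73
link = 2377.77/2439.73 = 0.974604
Link Period 2→Period 3:
ΣP(Period 3)Q(Period 2) = 11.92×44 + 6.63×90 + 1.84×399 = 524.48 + 596.7 + 734.16 = 1855.34
ΣP(Period 2)Q(Period 2) = 14.58×44 + 7.37×90 + 2.10×399 = 641.52 + 663.3 + 837.9 = 2142.72
link = 1855.34/2142.72 = 0.865881
Chained index = 100 × 0.918182 × 0.974604 × 0.865881 = 77.4845

77.48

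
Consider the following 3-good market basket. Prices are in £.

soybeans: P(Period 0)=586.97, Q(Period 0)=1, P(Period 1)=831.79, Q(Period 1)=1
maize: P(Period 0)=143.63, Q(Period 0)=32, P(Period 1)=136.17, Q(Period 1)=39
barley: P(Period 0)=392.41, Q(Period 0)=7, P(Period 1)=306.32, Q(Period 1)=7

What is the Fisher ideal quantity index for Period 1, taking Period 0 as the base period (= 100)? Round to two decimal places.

Laspeyres component (base-period weights):
ΣP(Period 0)Q(Period 1) = 586.97×1 + 143.63×39 + 392.41×7 = 586.97 + 5601.57 + 2746.87 = 8935.41
ΣP(Period 0)Q(Period 0) = 586.97×1 + 143.63×32 + 392.41×7 = 586.97 + 4596.16 + 2746.87 = 7930
L = 8935.41 / 7930 × 100 = 112.6786
Paasche component (current-period weights):
ΣP(Period 1)Q(Period 1) = 831.79×1 + 136.17×39 + 306.32×7 = 831.79 + 5310.63 + 2144.24 = 8286.66
ΣP(Period 1)Q(Period 0) = 831.79×1 + 136.17×32 + 306.32×7 = 831.79 + 4357.44 + 2144.24 = 7333.47
P = 8286.66 / 7333.47 × 100 = 112.9978
Fisher = √(L × P) = √(112.6786 × 112.9978) = 112.8381

112.84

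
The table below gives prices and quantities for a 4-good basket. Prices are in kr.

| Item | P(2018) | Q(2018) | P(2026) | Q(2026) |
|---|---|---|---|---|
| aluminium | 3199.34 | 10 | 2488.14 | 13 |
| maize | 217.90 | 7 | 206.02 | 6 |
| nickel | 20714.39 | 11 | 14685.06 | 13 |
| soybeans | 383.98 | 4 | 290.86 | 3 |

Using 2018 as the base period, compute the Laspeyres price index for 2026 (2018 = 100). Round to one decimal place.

Laspeyres price index uses base-period quantities as weights.
ΣP(2026)·Q(2018) = 2488.14×10 + 206.02×7 + 14685.06×11 + 290.86×4 = 24881.4 + 1442.14 + 161535.66 + 1163.44 = 189022.64
ΣP(2018)·Q(2018) = 3199.34×10 + 217.90×7 + 20714.39×11 + 383.98×4 = 31993.4 + 1525.3 + 227858.29 + 1535.92 = 262912.91
Index = 189022.64 / 262912.91 × 100 = 71.8955

71.9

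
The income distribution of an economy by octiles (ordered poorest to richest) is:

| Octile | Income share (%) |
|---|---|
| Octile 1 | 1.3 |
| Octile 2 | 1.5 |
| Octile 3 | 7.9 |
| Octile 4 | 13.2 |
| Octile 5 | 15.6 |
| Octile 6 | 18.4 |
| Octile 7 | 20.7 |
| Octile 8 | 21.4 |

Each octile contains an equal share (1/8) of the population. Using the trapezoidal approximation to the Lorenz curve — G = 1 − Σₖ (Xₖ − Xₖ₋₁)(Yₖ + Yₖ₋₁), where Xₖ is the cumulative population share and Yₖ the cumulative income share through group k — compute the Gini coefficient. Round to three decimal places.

0.338

Cumulative income shares Yₖ: 0.0130, 0.0280, 0.1070, 0.2390, 0.3950, 0.5790, 0.7860, 1.0000
Σ (Xₖ−Xₖ₋₁)(Yₖ+Yₖ₋₁) = (1/8)(0.0130+0.0000) + (1/8)(0.0280+0.0130) + (1/8)(0.1070+0.0280) + (1/8)(0.2390+0.1070) + (1/8)(0.3950+0.2390) + (1/8)(0.5790+0.3950) + (1/8)(0.7860+0.5790) + (1/8)(1.0000+0.7860)
  = 0.0016 + 0.0051 + 0.0169 + 0.0432 + 0.0793 + 0.1217 + 0.1706 + 0.2232 = 0.6617
G = 1 − 0.6617 = 0.3383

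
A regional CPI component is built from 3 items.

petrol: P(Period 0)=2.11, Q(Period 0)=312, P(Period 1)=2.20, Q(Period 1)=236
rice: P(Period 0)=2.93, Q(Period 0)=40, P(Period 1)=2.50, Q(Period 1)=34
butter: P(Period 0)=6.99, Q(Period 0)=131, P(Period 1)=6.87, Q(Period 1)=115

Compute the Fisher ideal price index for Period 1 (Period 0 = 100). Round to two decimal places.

99.60

Laspeyres component (base-period weights):
ΣP(Period 1)Q(Period 0) = 2.20×312 + 2.50×40 + 6.87×131 = 686.4 + 100 + 899.97 = 1686.37
ΣP(Period 0)Q(Period 0) = 2.11×312 + 2.93×40 + 6.99×131 = 658.32 + 117.2 + 915.69 = 1691.21
L = 1686.37 / 1691.21 × 100 = 99.7138
Paasche component (current-period weights):
ΣP(Period 1)Q(Period 1) = 2.20×236 + 2.50×34 + 6.87×115 = 519.2 + 85 + 790.05 = 1394.25
ΣP(Period 0)Q(Period 1) = 2.11×236 + 2.93×34 + 6.99×115 = 497.96 + 99.62 + 803.85 = 1401.43
P = 1394.25 / 1401.43 × 100 = 99.4877
Fisher = √(L × P) = √(99.7138 × 99.4877) = 99.6007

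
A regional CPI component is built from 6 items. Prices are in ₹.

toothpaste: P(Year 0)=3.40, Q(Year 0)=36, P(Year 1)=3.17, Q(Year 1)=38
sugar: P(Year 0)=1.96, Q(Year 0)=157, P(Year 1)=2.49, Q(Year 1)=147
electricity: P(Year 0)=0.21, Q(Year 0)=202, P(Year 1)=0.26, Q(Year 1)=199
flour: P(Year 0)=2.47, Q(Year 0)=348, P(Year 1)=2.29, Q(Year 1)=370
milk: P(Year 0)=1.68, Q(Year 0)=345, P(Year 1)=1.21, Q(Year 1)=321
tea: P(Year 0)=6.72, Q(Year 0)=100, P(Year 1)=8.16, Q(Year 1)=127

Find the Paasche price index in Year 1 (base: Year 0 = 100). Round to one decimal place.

101.6

Paasche price index uses current-period quantities as weights.
ΣP(Year 1)·Q(Year 1) = 3.17×38 + 2.49×147 + 0.26×199 + 2.29×370 + 1.21×321 + 8.16×127 = 120.46 + 366.03 + 51.74 + 847.3 + 388.41 + 1036.32 = 2810.26
ΣP(Year 0)·Q(Year 1) = 3.40×38 + 1.96×147 + 0.21×199 + 2.47×370 + 1.68×321 + 6.72×127 = 129.2 + 288.12 + 41.79 + 913.9 + 539.28 + 853.44 = 2765.73
Index = 2810.26 / 2765.73 × 100 = 101.6101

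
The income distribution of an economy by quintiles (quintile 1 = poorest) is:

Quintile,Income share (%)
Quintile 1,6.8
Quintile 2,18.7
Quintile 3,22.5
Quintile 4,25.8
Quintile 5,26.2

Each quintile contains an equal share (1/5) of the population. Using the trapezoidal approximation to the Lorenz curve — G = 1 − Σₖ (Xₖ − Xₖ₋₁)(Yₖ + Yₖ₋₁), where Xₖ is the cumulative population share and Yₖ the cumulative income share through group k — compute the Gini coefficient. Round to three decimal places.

0.184

Cumulative income shares Yₖ: 0.0680, 0.2550, 0.4800, 0.7380, 1.0000
Σ (Xₖ−Xₖ₋₁)(Yₖ+Yₖ₋₁) = (1/5)(0.0680+0.0000) + (1/5)(0.2550+0.0680) + (1/5)(0.4800+0.2550) + (1/5)(0.7380+0.4800) + (1/5)(1.0000+0.7380)
  = 0.0136 + 0.0646 + 0.1470 + 0.2436 + 0.3476 = 0.8164
G = 1 − 0.8164 = 0.1836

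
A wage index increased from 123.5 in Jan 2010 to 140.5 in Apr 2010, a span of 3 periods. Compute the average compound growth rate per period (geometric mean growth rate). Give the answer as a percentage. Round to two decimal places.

4.39%

Growth factor = (140.5/123.5)^(1/3) = (1.137652)^(1/3) = 1.043926
Growth rate = 1.043926 − 1 = 0.043926 = 4.3926%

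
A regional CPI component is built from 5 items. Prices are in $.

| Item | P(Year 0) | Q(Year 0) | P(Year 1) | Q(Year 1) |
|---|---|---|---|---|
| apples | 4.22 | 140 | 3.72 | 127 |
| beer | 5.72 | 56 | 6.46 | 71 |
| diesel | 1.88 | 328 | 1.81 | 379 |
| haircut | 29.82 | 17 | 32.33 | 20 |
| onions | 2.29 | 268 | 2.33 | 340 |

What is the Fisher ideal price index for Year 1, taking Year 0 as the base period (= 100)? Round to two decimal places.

Laspeyres component (base-period weights):
ΣP(Year 1)Q(Year 0) = 3.72×140 + 6.46×56 + 1.81×328 + 32.33×17 + 2.33×268 = 520.8 + 361.76 + 593.68 + 549.61 + 624.44 = 2650.29
ΣP(Year 0)Q(Year 0) = 4.22×140 + 5.72×56 + 1.88×328 + 29.82×17 + 2.29×268 = 590.8 + 320.32 + 616.64 + 506.94 + 613.72 = 2648.42
L = 2650.29 / 2648.42 × 100 = 100.0706
Paasche component (current-period weights):
ΣP(Year 1)Q(Year 1) = 3.72×127 + 6.46×71 + 1.81×379 + 32.33×20 + 2.33×340 = 472.44 + 458.66 + 685.99 + 646.6 + 792.2 = 3055.89
ΣP(Year 0)Q(Year 1) = 4.22×127 + 5.72×71 + 1.88×379 + 29.82×20 + 2.29×340 = 535.94 + 406.12 + 712.52 + 596.4 + 778.6 = 3029.58
P = 3055.89 / 3029.58 × 100 = 100.8684
Fisher = √(L × P) = √(100.0706 × 100.8684) = 100.4687

100.47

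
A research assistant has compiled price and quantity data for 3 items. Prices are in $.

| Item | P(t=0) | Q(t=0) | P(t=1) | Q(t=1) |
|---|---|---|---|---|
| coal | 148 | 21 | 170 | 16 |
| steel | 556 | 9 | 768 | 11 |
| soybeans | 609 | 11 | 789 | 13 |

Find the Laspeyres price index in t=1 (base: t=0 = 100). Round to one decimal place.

129.4

Laspeyres price index uses base-period quantities as weights.
ΣP(t=1)·Q(t=0) = 170×21 + 768×9 + 789×11 = 3570 + 6912 + 8679 = 19161
ΣP(t=0)·Q(t=0) = 148×21 + 556×9 + 609×11 = 3108 + 5004 + 6699 = 14811
Index = 19161 / 14811 × 100 = 129.3701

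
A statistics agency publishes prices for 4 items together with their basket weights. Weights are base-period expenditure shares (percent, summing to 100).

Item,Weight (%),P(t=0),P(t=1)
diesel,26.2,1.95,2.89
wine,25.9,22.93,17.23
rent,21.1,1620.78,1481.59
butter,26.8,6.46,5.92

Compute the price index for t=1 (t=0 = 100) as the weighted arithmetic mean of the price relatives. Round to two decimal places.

diesel: 26.2 × (2.89/1.95) = 26.2 × 1.482051 = 38.8297
wine: 25.9 × (17.23/22.93) = 25.9 × 0.751417 = 19.4617
rent: 21.1 × (1481.59/1620.78) = 21.1 × 0.914122 = 19.2880
butter: 26.8 × (5.92/6.46) = 26.8 × 0.916409 = 24.5598
Index = Σ wᵢ·(p₁ᵢ/p₀ᵢ) = 38.8297 + 19.4617 + 19.2880 + 24.5598 = 102.1392

102.14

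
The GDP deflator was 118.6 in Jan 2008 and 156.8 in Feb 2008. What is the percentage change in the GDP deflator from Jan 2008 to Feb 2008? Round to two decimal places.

32.21%

Change = (156.8 − 118.6) / 118.6 × 100
       = 38.2 / 118.6 × 100 = 32.2091%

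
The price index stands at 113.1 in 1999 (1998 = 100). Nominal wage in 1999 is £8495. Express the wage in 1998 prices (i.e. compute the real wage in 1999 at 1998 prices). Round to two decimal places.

7511.05

Real = Nominal ÷ (Index/100) = 8495 ÷ (113.1/100)
     = 8495 ÷ 1.131 = 7511.0522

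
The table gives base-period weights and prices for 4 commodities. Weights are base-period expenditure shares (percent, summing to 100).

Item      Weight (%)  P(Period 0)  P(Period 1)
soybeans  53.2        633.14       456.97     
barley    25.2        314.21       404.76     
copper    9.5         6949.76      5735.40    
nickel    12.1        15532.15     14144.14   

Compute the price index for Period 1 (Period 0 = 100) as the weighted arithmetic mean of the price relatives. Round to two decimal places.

soybeans: 53.2 × (456.97/633.14) = 53.2 × 0.721752 = 38.3972
barley: 25.2 × (404.76/314.21) = 25.2 × 1.288183 = 32.4622
copper: 9.5 × (5735.40/6949.76) = 9.5 × 0.825266 = 7.8400
nickel: 12.1 × (14144.14/15532.15) = 12.1 × 0.910636 = 11.0187
Index = Σ wᵢ·(p₁ᵢ/p₀ᵢ) = 38.3972 + 32.4622 + 7.8400 + 11.0187 = 89.7181

89.72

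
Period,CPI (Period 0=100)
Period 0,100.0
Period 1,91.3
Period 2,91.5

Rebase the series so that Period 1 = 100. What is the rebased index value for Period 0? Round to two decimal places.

Rebased(Period 0) = 100.0 / 91.3 × 100 = 109.5290

109.53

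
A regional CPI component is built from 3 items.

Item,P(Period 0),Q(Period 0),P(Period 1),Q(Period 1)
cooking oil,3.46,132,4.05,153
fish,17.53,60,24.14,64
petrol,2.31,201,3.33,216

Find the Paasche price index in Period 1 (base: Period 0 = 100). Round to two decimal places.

Paasche price index uses current-period quantities as weights.
ΣP(Period 1)·Q(Period 1) = 4.05×153 + 24.14×64 + 3.33×216 = 619.65 + 1544.96 + 719.28 = 2883.89
ΣP(Period 0)·Q(Period 1) = 3.46×153 + 17.53×64 + 2.31×216 = 529.38 + 1121.92 + 498.96 = 2150.26
Index = 2883.89 / 2150.26 × 100 = 134.1182

134.12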